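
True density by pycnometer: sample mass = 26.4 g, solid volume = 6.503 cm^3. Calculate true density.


TD = 26.4 / 6.503 = 4.06 g/cm^3

4.06


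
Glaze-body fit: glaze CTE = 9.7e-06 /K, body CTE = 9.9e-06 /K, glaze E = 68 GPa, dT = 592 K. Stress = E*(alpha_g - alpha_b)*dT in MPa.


Stress = 68*1000*(9.7e-06 - 9.9e-06)*592 = -8.1 MPa

-8.1


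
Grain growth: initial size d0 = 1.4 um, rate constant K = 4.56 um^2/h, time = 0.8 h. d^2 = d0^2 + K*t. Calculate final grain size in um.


d^2 = 1.4^2 + 4.56*0.8 = 5.608
d = sqrt(5.608) = 2.37 um

2.37


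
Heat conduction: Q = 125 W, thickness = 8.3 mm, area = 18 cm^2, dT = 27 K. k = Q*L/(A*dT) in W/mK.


k = 125*8.3/1000/(18/10000*27) = 21.35 W/mK

21.35


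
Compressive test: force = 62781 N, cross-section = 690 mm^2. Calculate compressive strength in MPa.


CS = 62781 / 690 = 91.0 MPa

91.0


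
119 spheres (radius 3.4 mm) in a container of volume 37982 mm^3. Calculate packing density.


V_sphere = 4/3*pi*3.4^3 = 164.6362 mm^3
Total V = 119*164.6362 = 19591.7078 mm^3
PD = 19591.7078 / 37982 = 0.516

0.516


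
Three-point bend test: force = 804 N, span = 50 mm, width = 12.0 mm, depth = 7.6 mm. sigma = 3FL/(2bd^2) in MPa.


sigma = 3*804*50/(2*12.0*7.6^2) = 87.0 MPa

87.0


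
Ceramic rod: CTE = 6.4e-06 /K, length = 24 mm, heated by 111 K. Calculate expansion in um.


dL = 6.4e-06 * 24 * 111 * 1000 = 17.05 um

17.05


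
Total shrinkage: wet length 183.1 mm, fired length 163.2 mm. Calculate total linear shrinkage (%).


TS = (183.1 - 163.2) / 183.1 * 100 = 10.87%

10.87


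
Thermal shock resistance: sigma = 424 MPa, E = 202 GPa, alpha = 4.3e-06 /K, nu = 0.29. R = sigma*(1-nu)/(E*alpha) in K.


R = 424*(1-0.29)/(202*1000*4.3e-06) = 347 K

347


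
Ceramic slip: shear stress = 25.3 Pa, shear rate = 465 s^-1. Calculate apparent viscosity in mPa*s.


eta = tau/gamma * 1000 = 25.3/465 * 1000 = 54.4 mPa*s

54.4


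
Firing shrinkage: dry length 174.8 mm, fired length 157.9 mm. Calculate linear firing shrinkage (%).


FS = (174.8 - 157.9) / 174.8 * 100 = 9.67%

9.67


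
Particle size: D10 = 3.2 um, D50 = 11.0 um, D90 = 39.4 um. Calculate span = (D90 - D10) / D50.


Span = (39.4 - 3.2) / 11.0 = 36.2 / 11.0 = 3.291

3.291


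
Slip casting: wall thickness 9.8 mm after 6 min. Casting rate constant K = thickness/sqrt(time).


K = 9.8 / sqrt(6) = 9.8 / 2.4495 = 4.001 mm/min^0.5

4.001


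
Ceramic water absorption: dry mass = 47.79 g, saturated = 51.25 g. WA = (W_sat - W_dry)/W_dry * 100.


WA = (51.25 - 47.79) / 47.79 * 100 = 7.24%

7.24


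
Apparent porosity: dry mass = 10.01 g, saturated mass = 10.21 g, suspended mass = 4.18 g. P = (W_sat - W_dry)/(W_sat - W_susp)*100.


P = (10.21 - 10.01) / (10.21 - 4.18) * 100 = 0.2 / 6.03 * 100 = 3.3%

3.3


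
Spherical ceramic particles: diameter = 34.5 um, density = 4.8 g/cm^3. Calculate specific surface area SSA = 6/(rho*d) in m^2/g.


SSA = 6 / (4.8 * 34.5) = 0.036 m^2/g

0.036


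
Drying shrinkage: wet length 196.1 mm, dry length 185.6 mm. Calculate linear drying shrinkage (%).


DS = (196.1 - 185.6) / 196.1 * 100 = 5.35%

5.35


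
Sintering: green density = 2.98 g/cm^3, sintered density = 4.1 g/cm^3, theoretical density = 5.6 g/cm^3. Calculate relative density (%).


Relative = 4.1 / 5.6 * 100 = 73.2%

73.2


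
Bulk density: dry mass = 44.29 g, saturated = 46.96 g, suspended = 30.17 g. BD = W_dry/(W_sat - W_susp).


BD = 44.29 / (46.96 - 30.17) = 44.29 / 16.79 = 2.638 g/cm^3

2.638


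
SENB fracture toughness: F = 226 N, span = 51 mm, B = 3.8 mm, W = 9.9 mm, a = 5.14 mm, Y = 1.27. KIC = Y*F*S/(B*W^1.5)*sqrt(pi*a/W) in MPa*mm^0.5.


KIC = 1.27*226*51/(3.8*9.9^1.5)*sqrt(pi*5.14/9.9) = 157.94

157.94


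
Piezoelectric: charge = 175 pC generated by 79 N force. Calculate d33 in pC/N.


d33 = 175 / 79 = 2.2 pC/N

2.2


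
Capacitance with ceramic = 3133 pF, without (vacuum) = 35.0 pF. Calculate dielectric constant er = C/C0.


er = 3133 / 35.0 = 89.51

89.51


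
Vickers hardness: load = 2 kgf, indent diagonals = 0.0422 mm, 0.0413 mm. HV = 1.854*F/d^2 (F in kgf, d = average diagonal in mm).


d_avg = (0.0422+0.0413)/2 = 0.04175 mm
HV = 1.854*2/0.04175^2 = 2127

2127


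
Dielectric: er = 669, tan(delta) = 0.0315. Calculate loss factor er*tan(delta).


Loss = 669 * 0.0315 = 21.074

21.074


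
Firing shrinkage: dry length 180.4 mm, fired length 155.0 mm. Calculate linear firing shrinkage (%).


FS = (180.4 - 155.0) / 180.4 * 100 = 14.08%

14.08


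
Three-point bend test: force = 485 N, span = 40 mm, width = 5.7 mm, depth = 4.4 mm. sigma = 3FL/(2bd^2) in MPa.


sigma = 3*485*40/(2*5.7*4.4^2) = 263.7 MPa

263.7


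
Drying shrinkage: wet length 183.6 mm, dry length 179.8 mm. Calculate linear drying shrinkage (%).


DS = (183.6 - 179.8) / 183.6 * 100 = 2.07%

2.07


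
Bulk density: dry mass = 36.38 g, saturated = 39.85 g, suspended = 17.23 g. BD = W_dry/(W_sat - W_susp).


BD = 36.38 / (39.85 - 17.23) = 36.38 / 22.62 = 1.608 g/cm^3

1.608


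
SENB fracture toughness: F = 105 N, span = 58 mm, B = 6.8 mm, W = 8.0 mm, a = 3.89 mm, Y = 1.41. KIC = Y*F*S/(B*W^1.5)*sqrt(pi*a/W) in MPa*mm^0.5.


KIC = 1.41*105*58/(6.8*8.0^1.5)*sqrt(pi*3.89/8.0) = 68.98

68.98


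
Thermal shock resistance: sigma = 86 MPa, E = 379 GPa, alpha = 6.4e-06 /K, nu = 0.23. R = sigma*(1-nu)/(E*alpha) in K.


R = 86*(1-0.23)/(379*1000*6.4e-06) = 27 K

27


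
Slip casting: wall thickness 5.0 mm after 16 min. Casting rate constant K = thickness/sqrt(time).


K = 5.0 / sqrt(16) = 5.0 / 4.0 = 1.25 mm/min^0.5

1.25


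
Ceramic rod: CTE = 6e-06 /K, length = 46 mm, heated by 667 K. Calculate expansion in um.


dL = 6e-06 * 46 * 667 * 1000 = 184.092 um

184.092


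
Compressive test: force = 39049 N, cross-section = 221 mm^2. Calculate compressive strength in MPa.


CS = 39049 / 221 = 176.7 MPa

176.7


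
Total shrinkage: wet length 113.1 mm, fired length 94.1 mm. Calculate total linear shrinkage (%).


TS = (113.1 - 94.1) / 113.1 * 100 = 16.8%

16.8


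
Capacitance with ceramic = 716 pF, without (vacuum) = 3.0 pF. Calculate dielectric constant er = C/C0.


er = 716 / 3.0 = 238.67

238.67


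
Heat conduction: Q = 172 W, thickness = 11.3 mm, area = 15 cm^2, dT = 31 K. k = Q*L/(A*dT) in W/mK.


k = 172*11.3/1000/(15/10000*31) = 41.8 W/mK

41.8


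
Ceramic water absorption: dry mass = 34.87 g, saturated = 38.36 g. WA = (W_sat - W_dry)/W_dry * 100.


WA = (38.36 - 34.87) / 34.87 * 100 = 10.01%

10.01


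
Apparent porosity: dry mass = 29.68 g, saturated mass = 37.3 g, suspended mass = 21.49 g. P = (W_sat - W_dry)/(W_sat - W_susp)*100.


P = (37.3 - 29.68) / (37.3 - 21.49) * 100 = 7.62 / 15.81 * 100 = 48.2%

48.2


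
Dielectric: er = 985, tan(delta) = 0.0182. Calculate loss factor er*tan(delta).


Loss = 985 * 0.0182 = 17.927

17.927


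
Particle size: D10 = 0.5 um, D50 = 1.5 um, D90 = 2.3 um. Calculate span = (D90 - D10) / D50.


Span = (2.3 - 0.5) / 1.5 = 1.8 / 1.5 = 1.2

1.2


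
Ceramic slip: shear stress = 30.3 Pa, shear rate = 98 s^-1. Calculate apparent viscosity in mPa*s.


eta = tau/gamma * 1000 = 30.3/98 * 1000 = 309.2 mPa*s

309.2


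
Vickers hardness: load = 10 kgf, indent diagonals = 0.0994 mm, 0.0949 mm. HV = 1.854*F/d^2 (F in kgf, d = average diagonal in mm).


d_avg = (0.0994+0.0949)/2 = 0.09715 mm
HV = 1.854*10/0.09715^2 = 1964

1964


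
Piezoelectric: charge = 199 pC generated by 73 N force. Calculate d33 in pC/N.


d33 = 199 / 73 = 2.7 pC/N

2.7


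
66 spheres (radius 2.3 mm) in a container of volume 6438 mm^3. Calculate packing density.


V_sphere = 4/3*pi*2.3^3 = 50.965 mm^3
Total V = 66*50.965 = 3363.69 mm^3
PD = 3363.69 / 6438 = 0.522

0.522


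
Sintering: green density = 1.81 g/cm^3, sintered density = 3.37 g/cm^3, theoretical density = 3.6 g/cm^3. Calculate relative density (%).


Relative = 3.37 / 3.6 * 100 = 93.6%

93.6


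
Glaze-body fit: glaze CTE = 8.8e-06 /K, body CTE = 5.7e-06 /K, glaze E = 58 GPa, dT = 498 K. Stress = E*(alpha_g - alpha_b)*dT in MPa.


Stress = 58*1000*(8.8e-06 - 5.7e-06)*498 = 89.5 MPa

89.5


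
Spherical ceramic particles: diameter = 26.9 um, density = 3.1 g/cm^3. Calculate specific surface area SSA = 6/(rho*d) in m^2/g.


SSA = 6 / (3.1 * 26.9) = 0.072 m^2/g

0.072


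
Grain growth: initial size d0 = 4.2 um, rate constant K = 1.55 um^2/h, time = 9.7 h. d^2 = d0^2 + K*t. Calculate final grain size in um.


d^2 = 4.2^2 + 1.55*9.7 = 32.675
d = sqrt(32.675) = 5.72 um

5.72


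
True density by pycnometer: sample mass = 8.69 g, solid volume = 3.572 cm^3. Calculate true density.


TD = 8.69 / 3.572 = 2.433 g/cm^3

2.433


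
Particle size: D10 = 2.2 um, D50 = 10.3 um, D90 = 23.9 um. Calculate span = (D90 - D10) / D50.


Span = (23.9 - 2.2) / 10.3 = 21.7 / 10.3 = 2.107

2.107


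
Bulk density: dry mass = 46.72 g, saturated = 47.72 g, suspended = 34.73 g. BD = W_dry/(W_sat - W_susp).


BD = 46.72 / (47.72 - 34.73) = 46.72 / 12.99 = 3.597 g/cm^3

3.597


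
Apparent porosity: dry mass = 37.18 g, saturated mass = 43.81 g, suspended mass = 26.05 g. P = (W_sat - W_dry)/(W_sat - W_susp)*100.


P = (43.81 - 37.18) / (43.81 - 26.05) * 100 = 6.63 / 17.76 * 100 = 37.3%

37.3


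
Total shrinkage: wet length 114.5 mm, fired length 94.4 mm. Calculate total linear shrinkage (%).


TS = (114.5 - 94.4) / 114.5 * 100 = 17.55%

17.55


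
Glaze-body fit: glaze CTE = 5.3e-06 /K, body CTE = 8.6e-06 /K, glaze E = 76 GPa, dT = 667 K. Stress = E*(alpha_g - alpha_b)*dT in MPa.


Stress = 76*1000*(5.3e-06 - 8.6e-06)*667 = -167.3 MPa

-167.3


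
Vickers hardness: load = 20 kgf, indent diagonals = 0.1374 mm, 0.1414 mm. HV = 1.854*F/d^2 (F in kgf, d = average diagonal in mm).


d_avg = (0.1374+0.1414)/2 = 0.1394 mm
HV = 1.854*20/0.1394^2 = 1908

1908


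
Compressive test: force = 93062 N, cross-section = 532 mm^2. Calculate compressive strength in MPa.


CS = 93062 / 532 = 174.9 MPa

174.9


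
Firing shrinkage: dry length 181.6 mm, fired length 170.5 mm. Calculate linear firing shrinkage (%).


FS = (181.6 - 170.5) / 181.6 * 100 = 6.11%

6.11


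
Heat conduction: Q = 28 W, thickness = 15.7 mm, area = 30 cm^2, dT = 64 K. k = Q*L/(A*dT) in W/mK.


k = 28*15.7/1000/(30/10000*64) = 2.29 W/mK

2.29


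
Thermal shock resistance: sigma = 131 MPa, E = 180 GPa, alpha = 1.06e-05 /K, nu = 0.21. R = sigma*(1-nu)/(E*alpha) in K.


R = 131*(1-0.21)/(180*1000*1.06e-05) = 54 K

54


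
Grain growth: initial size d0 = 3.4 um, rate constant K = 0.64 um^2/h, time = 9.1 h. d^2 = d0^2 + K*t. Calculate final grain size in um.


d^2 = 3.4^2 + 0.64*9.1 = 17.384
d = sqrt(17.384) = 4.17 um

4.17


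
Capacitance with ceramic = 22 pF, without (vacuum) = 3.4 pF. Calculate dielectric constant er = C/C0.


er = 22 / 3.4 = 6.47

6.47


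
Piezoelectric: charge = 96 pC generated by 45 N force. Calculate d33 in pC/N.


d33 = 96 / 45 = 2.1 pC/N

2.1


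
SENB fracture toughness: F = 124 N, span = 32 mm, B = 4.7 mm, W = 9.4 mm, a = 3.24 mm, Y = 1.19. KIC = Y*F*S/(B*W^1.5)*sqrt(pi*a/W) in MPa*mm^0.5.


KIC = 1.19*124*32/(4.7*9.4^1.5)*sqrt(pi*3.24/9.4) = 36.28

36.28


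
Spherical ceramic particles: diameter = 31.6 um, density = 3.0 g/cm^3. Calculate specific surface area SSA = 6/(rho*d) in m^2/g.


SSA = 6 / (3.0 * 31.6) = 0.063 m^2/g

0.063


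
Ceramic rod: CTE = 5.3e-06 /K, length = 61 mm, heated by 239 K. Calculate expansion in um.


dL = 5.3e-06 * 61 * 239 * 1000 = 77.269 um

77.269


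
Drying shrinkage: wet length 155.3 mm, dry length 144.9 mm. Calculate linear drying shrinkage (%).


DS = (155.3 - 144.9) / 155.3 * 100 = 6.7%

6.7


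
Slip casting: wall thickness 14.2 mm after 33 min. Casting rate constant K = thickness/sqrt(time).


K = 14.2 / sqrt(33) = 14.2 / 5.7446 = 2.472 mm/min^0.5

2.472


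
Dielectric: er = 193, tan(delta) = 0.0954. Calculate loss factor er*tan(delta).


Loss = 193 * 0.0954 = 18.412

18.412


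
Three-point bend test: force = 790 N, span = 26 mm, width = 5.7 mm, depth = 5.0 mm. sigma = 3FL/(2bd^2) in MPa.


sigma = 3*790*26/(2*5.7*5.0^2) = 216.2 MPa

216.2


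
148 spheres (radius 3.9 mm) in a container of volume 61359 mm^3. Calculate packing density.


V_sphere = 4/3*pi*3.9^3 = 248.4748 mm^3
Total V = 148*248.4748 = 36774.2704 mm^3
PD = 36774.2704 / 61359 = 0.599

0.599


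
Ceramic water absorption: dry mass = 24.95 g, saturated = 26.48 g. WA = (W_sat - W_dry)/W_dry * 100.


WA = (26.48 - 24.95) / 24.95 * 100 = 6.13%

6.13


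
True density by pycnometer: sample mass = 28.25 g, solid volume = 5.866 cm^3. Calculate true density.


TD = 28.25 / 5.866 = 4.816 g/cm^3

4.816


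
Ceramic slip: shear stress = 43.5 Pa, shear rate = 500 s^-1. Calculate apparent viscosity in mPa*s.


eta = tau/gamma * 1000 = 43.5/500 * 1000 = 87.0 mPa*s

87.0


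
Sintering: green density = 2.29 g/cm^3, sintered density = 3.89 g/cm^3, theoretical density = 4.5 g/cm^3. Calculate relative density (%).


Relative = 3.89 / 4.5 * 100 = 86.4%

86.4


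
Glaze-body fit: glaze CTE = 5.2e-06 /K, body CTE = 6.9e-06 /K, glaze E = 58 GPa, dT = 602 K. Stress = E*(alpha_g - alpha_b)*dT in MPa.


Stress = 58*1000*(5.2e-06 - 6.9e-06)*602 = -59.4 MPa

-59.4


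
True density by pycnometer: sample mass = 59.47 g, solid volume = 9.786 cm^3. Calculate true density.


TD = 59.47 / 9.786 = 6.077 g/cm^3

6.077


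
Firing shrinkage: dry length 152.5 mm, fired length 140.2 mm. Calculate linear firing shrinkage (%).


FS = (152.5 - 140.2) / 152.5 * 100 = 8.07%

8.07


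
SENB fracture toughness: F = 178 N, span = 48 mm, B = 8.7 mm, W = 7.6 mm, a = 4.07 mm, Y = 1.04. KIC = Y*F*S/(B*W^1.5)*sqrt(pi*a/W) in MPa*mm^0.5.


KIC = 1.04*178*48/(8.7*7.6^1.5)*sqrt(pi*4.07/7.6) = 63.23

63.23


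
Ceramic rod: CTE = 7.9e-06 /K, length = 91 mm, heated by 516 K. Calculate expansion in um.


dL = 7.9e-06 * 91 * 516 * 1000 = 370.952 um

370.952


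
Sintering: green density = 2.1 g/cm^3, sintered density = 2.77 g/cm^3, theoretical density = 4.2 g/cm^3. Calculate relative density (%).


Relative = 2.77 / 4.2 * 100 = 66.0%

66.0


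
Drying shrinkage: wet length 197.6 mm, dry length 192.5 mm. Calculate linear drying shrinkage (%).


DS = (197.6 - 192.5) / 197.6 * 100 = 2.58%

2.58


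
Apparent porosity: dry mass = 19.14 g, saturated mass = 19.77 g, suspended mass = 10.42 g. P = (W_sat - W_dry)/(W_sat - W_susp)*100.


P = (19.77 - 19.14) / (19.77 - 10.42) * 100 = 0.63 / 9.35 * 100 = 6.7%

6.7


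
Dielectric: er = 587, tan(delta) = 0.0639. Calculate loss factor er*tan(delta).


Loss = 587 * 0.0639 = 37.509

37.509


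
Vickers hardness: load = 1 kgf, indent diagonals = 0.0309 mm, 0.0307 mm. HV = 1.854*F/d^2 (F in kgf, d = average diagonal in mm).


d_avg = (0.0309+0.0307)/2 = 0.0308 mm
HV = 1.854*1/0.0308^2 = 1954

1954


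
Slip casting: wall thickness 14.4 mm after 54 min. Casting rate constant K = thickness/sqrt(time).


K = 14.4 / sqrt(54) = 14.4 / 7.3485 = 1.96 mm/min^0.5

1.96


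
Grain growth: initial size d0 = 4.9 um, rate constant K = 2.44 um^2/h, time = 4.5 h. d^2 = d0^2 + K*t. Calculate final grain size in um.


d^2 = 4.9^2 + 2.44*4.5 = 34.99
d = sqrt(34.99) = 5.92 um

5.92


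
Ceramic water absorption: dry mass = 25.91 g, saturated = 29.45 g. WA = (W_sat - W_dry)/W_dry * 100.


WA = (29.45 - 25.91) / 25.91 * 100 = 13.66%

13.66


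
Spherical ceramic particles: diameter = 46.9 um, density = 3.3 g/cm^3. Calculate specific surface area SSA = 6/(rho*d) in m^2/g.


SSA = 6 / (3.3 * 46.9) = 0.039 m^2/g

0.039


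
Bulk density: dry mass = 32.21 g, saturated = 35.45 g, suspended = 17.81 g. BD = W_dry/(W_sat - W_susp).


BD = 32.21 / (35.45 - 17.81) = 32.21 / 17.64 = 1.826 g/cm^3

1.826


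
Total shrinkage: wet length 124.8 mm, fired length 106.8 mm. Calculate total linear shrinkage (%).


TS = (124.8 - 106.8) / 124.8 * 100 = 14.42%

14.42


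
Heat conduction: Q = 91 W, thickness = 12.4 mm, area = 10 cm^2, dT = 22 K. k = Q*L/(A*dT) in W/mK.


k = 91*12.4/1000/(10/10000*22) = 51.29 W/mK

51.29


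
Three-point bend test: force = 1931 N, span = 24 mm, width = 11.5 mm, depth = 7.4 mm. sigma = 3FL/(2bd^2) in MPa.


sigma = 3*1931*24/(2*11.5*7.4^2) = 110.4 MPa

110.4


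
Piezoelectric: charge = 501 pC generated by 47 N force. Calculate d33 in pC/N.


d33 = 501 / 47 = 10.7 pC/N

10.7


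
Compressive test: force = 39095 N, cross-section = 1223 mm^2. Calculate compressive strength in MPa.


CS = 39095 / 1223 = 32.0 MPa

32.0


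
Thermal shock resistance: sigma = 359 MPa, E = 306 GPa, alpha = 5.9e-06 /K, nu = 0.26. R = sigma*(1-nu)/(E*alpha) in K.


R = 359*(1-0.26)/(306*1000*5.9e-06) = 147 K

147


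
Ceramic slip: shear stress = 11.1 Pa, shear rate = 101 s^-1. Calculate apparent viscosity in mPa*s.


eta = tau/gamma * 1000 = 11.1/101 * 1000 = 109.9 mPa*s

109.9


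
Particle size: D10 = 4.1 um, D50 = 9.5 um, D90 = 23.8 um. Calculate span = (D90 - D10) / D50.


Span = (23.8 - 4.1) / 9.5 = 19.7 / 9.5 = 2.074

2.074


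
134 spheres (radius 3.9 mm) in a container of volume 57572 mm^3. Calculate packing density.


V_sphere = 4/3*pi*3.9^3 = 248.4748 mm^3
Total V = 134*248.4748 = 33295.6232 mm^3
PD = 33295.6232 / 57572 = 0.578

0.578


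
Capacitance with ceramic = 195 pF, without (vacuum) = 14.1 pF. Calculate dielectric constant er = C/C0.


er = 195 / 14.1 = 13.83

13.83


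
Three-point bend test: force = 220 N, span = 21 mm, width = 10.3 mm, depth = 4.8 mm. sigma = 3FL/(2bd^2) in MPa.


sigma = 3*220*21/(2*10.3*4.8^2) = 29.2 MPa

29.2


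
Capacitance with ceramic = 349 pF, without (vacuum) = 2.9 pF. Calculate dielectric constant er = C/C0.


er = 349 / 2.9 = 120.34

120.34


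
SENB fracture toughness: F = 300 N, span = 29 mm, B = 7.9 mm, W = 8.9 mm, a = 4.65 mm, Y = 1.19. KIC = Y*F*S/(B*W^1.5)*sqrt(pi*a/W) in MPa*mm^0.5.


KIC = 1.19*300*29/(7.9*8.9^1.5)*sqrt(pi*4.65/8.9) = 63.24

63.24


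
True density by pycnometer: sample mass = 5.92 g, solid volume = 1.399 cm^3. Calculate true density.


TD = 5.92 / 1.399 = 4.232 g/cm^3

4.232


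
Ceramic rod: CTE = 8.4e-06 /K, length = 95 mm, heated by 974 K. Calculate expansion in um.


dL = 8.4e-06 * 95 * 974 * 1000 = 777.252 um

777.252


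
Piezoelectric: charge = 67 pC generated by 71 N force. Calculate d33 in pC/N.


d33 = 67 / 71 = 0.9 pC/N

0.9


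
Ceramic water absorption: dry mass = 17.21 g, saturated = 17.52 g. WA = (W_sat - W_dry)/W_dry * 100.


WA = (17.52 - 17.21) / 17.21 * 100 = 1.8%

1.8


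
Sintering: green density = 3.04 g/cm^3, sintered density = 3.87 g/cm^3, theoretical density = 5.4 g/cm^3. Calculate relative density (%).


Relative = 3.87 / 5.4 * 100 = 71.7%

71.7


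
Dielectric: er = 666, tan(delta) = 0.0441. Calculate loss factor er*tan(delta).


Loss = 666 * 0.0441 = 29.371

29.371


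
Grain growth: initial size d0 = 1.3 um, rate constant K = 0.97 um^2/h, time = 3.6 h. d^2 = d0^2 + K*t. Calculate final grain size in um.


d^2 = 1.3^2 + 0.97*3.6 = 5.182
d = sqrt(5.182) = 2.28 um

2.28


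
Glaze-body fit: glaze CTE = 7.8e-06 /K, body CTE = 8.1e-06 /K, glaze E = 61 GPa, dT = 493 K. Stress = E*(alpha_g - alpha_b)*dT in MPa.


Stress = 61*1000*(7.8e-06 - 8.1e-06)*493 = -9.0 MPa

-9.0


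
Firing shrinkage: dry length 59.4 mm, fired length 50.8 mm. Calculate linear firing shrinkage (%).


FS = (59.4 - 50.8) / 59.4 * 100 = 14.48%

14.48


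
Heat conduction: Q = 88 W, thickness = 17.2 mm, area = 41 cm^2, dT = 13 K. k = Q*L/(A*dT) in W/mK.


k = 88*17.2/1000/(41/10000*13) = 28.4 W/mK

28.4


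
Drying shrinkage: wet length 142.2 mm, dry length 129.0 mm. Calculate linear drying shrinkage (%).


DS = (142.2 - 129.0) / 142.2 * 100 = 9.28%

9.28


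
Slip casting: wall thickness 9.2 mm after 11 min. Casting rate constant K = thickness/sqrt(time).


K = 9.2 / sqrt(11) = 9.2 / 3.3166 = 2.774 mm/min^0.5

2.774


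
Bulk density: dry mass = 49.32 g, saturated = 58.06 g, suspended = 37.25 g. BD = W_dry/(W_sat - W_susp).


BD = 49.32 / (58.06 - 37.25) = 49.32 / 20.81 = 2.37 g/cm^3

2.37


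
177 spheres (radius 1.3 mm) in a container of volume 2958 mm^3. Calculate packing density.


V_sphere = 4/3*pi*1.3^3 = 9.2028 mm^3
Total V = 177*9.2028 = 1628.8956 mm^3
PD = 1628.8956 / 2958 = 0.551

0.551


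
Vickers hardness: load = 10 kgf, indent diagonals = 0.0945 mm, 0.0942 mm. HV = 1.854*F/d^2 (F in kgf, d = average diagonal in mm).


d_avg = (0.0945+0.0942)/2 = 0.09435 mm
HV = 1.854*10/0.09435^2 = 2083

2083


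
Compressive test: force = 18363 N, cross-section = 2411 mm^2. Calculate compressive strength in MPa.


CS = 18363 / 2411 = 7.6 MPa

7.6


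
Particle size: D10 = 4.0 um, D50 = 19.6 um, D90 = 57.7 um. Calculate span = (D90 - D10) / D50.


Span = (57.7 - 4.0) / 19.6 = 53.7 / 19.6 = 2.74

2.74


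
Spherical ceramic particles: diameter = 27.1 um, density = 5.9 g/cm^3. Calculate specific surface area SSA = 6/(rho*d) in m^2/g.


SSA = 6 / (5.9 * 27.1) = 0.038 m^2/g

0.038


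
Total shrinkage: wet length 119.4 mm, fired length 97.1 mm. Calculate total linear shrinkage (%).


TS = (119.4 - 97.1) / 119.4 * 100 = 18.68%

18.68


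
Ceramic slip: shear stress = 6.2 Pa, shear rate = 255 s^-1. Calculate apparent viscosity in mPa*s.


eta = tau/gamma * 1000 = 6.2/255 * 1000 = 24.3 mPa*s

24.3


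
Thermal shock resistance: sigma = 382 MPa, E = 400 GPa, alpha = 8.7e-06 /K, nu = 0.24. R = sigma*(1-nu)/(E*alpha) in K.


R = 382*(1-0.24)/(400*1000*8.7e-06) = 83 K

83


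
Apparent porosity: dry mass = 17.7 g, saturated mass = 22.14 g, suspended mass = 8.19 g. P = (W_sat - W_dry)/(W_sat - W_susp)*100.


P = (22.14 - 17.7) / (22.14 - 8.19) * 100 = 4.44 / 13.95 * 100 = 31.8%

31.8


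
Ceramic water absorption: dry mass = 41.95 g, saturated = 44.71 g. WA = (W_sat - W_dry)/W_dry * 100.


WA = (44.71 - 41.95) / 41.95 * 100 = 6.58%

6.58


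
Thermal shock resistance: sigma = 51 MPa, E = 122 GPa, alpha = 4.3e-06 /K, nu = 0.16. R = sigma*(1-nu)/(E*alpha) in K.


R = 51*(1-0.16)/(122*1000*4.3e-06) = 82 K

82


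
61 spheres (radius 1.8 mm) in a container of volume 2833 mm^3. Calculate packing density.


V_sphere = 4/3*pi*1.8^3 = 24.429 mm^3
Total V = 61*24.429 = 1490.169 mm^3
PD = 1490.169 / 2833 = 0.526

0.526


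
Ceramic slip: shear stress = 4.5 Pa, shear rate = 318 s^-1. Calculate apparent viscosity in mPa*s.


eta = tau/gamma * 1000 = 4.5/318 * 1000 = 14.2 mPa*s

14.2


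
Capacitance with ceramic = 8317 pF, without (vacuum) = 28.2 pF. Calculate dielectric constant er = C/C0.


er = 8317 / 28.2 = 294.93

294.93


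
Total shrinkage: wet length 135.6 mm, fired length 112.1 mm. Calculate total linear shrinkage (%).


TS = (135.6 - 112.1) / 135.6 * 100 = 17.33%

17.33


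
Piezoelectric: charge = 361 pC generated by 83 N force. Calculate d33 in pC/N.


d33 = 361 / 83 = 4.3 pC/N

4.3


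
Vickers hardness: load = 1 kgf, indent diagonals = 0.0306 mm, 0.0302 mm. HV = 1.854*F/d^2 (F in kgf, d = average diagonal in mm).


d_avg = (0.0306+0.0302)/2 = 0.0304 mm
HV = 1.854*1/0.0304^2 = 2006

2006


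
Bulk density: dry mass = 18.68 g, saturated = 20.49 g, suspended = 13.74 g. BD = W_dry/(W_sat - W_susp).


BD = 18.68 / (20.49 - 13.74) = 18.68 / 6.75 = 2.767 g/cm^3

2.767


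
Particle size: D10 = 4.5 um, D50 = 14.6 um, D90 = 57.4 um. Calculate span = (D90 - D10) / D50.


Span = (57.4 - 4.5) / 14.6 = 52.9 / 14.6 = 3.623

3.623


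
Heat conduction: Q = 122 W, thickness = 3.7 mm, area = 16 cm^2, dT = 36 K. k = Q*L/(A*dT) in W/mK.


k = 122*3.7/1000/(16/10000*36) = 7.84 W/mK

7.84


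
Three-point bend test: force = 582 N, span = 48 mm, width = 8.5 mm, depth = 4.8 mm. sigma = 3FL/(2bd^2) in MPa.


sigma = 3*582*48/(2*8.5*4.8^2) = 214.0 MPa

214.0


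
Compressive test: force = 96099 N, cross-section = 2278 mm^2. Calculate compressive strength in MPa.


CS = 96099 / 2278 = 42.2 MPa

42.2


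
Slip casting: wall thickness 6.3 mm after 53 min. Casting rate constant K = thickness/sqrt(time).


K = 6.3 / sqrt(53) = 6.3 / 7.2801 = 0.865 mm/min^0.5

0.865


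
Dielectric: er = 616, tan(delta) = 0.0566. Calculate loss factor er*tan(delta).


Loss = 616 * 0.0566 = 34.866

34.866


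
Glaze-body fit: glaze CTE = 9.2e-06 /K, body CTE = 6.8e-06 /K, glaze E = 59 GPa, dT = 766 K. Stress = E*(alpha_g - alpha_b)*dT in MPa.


Stress = 59*1000*(9.2e-06 - 6.8e-06)*766 = 108.5 MPa

108.5


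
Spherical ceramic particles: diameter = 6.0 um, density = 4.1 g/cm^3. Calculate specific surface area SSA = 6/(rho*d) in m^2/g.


SSA = 6 / (4.1 * 6.0) = 0.244 m^2/g

0.244


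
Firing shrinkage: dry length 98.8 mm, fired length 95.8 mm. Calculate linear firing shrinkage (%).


FS = (98.8 - 95.8) / 98.8 * 100 = 3.04%

3.04


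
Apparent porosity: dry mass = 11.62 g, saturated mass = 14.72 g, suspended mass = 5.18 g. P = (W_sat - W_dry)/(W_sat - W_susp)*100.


P = (14.72 - 11.62) / (14.72 - 5.18) * 100 = 3.1 / 9.54 * 100 = 32.5%

32.5


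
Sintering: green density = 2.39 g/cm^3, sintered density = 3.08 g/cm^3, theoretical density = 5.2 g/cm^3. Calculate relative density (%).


Relative = 3.08 / 5.2 * 100 = 59.2%

59.2


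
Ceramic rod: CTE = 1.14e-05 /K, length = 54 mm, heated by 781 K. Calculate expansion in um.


dL = 1.14e-05 * 54 * 781 * 1000 = 480.784 um

480.784


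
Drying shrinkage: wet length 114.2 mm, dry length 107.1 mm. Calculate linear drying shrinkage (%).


DS = (114.2 - 107.1) / 114.2 * 100 = 6.22%

6.22


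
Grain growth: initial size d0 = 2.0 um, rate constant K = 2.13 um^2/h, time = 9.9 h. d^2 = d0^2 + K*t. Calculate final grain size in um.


d^2 = 2.0^2 + 2.13*9.9 = 25.087
d = sqrt(25.087) = 5.01 um

5.01


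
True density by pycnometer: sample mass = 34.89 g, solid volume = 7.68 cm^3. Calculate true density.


TD = 34.89 / 7.68 = 4.543 g/cm^3

4.543


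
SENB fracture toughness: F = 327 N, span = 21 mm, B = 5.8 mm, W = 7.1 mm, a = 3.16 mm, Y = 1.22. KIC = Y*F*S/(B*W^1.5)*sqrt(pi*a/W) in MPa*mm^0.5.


KIC = 1.22*327*21/(5.8*7.1^1.5)*sqrt(pi*3.16/7.1) = 90.28

90.28


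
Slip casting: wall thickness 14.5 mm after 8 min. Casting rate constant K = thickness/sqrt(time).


K = 14.5 / sqrt(8) = 14.5 / 2.8284 = 5.127 mm/min^0.5

5.127


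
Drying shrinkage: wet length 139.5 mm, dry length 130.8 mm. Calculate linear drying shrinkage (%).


DS = (139.5 - 130.8) / 139.5 * 100 = 6.24%

6.24


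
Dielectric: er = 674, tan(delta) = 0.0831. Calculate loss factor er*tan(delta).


Loss = 674 * 0.0831 = 56.009

56.009


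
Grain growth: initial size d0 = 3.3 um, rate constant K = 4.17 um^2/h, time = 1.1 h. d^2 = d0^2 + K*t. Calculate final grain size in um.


d^2 = 3.3^2 + 4.17*1.1 = 15.477
d = sqrt(15.477) = 3.93 um

3.93


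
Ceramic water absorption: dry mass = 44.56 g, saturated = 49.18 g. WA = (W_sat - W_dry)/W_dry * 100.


WA = (49.18 - 44.56) / 44.56 * 100 = 10.37%

10.37


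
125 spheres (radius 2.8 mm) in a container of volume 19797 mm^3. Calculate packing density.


V_sphere = 4/3*pi*2.8^3 = 91.9523 mm^3
Total V = 125*91.9523 = 11494.0375 mm^3
PD = 11494.0375 / 19797 = 0.581

0.581


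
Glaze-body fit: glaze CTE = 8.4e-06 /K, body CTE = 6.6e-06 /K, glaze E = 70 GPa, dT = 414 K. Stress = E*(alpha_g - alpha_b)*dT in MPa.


Stress = 70*1000*(8.4e-06 - 6.6e-06)*414 = 52.2 MPa

52.2


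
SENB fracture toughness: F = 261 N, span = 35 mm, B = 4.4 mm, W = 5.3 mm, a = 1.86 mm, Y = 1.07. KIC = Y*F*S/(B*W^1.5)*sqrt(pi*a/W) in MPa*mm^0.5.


KIC = 1.07*261*35/(4.4*5.3^1.5)*sqrt(pi*1.86/5.3) = 191.17

191.17


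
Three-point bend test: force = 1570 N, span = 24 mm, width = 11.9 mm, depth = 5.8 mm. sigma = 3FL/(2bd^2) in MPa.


sigma = 3*1570*24/(2*11.9*5.8^2) = 141.2 MPa

141.2


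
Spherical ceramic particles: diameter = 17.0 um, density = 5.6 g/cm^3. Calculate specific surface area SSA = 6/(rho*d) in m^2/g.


SSA = 6 / (5.6 * 17.0) = 0.063 m^2/g

0.063


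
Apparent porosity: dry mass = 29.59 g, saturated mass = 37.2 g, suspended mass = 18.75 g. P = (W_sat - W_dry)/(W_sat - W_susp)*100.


P = (37.2 - 29.59) / (37.2 - 18.75) * 100 = 7.61 / 18.45 * 100 = 41.2%

41.2


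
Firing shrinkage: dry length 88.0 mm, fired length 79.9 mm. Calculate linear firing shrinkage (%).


FS = (88.0 - 79.9) / 88.0 * 100 = 9.2%

9.2


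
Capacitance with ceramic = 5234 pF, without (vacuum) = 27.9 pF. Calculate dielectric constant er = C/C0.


er = 5234 / 27.9 = 187.6

187.6


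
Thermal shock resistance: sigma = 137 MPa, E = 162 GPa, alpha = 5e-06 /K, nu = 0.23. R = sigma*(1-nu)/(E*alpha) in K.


R = 137*(1-0.23)/(162*1000*5e-06) = 130 K

130


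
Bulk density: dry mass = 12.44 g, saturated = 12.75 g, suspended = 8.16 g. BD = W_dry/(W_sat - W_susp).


BD = 12.44 / (12.75 - 8.16) = 12.44 / 4.59 = 2.71 g/cm^3

2.71


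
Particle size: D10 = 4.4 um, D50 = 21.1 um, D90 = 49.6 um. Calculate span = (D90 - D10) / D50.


Span = (49.6 - 4.4) / 21.1 = 45.2 / 21.1 = 2.142

2.142


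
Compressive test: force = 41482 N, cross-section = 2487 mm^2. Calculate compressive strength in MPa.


CS = 41482 / 2487 = 16.7 MPa

16.7


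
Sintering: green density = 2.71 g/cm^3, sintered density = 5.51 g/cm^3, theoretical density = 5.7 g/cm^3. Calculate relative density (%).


Relative = 5.51 / 5.7 * 100 = 96.7%

96.7


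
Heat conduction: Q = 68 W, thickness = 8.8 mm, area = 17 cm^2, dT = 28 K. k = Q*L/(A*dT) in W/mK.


k = 68*8.8/1000/(17/10000*28) = 12.57 W/mK

12.57


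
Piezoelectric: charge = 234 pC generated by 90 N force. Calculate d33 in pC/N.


d33 = 234 / 90 = 2.6 pC/N

2.6


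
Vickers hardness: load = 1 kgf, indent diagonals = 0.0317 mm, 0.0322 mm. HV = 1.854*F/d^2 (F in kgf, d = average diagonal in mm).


d_avg = (0.0317+0.0322)/2 = 0.03195 mm
HV = 1.854*1/0.03195^2 = 1816

1816


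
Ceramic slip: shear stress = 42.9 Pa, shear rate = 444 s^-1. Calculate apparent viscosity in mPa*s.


eta = tau/gamma * 1000 = 42.9/444 * 1000 = 96.6 mPa*s

96.6


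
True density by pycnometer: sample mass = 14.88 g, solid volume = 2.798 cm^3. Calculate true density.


TD = 14.88 / 2.798 = 5.318 g/cm^3

5.318


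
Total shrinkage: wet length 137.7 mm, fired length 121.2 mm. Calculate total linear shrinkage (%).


TS = (137.7 - 121.2) / 137.7 * 100 = 11.98%

11.98


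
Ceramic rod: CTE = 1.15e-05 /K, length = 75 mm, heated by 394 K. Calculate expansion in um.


dL = 1.15e-05 * 75 * 394 * 1000 = 339.825 um

339.825


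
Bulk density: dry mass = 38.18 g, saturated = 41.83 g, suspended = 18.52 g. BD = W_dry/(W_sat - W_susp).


BD = 38.18 / (41.83 - 18.52) = 38.18 / 23.31 = 1.638 g/cm^3

1.638


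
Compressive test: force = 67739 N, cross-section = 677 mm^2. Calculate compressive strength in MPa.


CS = 67739 / 677 = 100.1 MPa

100.1


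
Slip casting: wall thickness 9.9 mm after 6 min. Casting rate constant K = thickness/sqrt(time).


K = 9.9 / sqrt(6) = 9.9 / 2.4495 = 4.042 mm/min^0.5

4.042


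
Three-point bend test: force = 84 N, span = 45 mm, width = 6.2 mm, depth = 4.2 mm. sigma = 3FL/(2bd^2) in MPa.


sigma = 3*84*45/(2*6.2*4.2^2) = 51.8 MPa

51.8


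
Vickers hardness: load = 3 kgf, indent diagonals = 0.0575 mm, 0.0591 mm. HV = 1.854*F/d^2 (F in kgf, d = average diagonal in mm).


d_avg = (0.0575+0.0591)/2 = 0.0583 mm
HV = 1.854*3/0.0583^2 = 1636

1636


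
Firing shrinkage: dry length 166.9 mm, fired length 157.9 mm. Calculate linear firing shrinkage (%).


FS = (166.9 - 157.9) / 166.9 * 100 = 5.39%

5.39


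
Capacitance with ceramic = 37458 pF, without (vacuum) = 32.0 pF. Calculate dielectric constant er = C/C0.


er = 37458 / 32.0 = 1170.56

1170.56


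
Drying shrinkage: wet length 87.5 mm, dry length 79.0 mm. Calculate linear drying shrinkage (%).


DS = (87.5 - 79.0) / 87.5 * 100 = 9.71%

9.71


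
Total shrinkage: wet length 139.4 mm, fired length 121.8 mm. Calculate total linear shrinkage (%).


TS = (139.4 - 121.8) / 139.4 * 100 = 12.63%

12.63


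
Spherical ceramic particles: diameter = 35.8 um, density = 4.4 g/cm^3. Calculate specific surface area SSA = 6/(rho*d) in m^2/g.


SSA = 6 / (4.4 * 35.8) = 0.038 m^2/g

0.038


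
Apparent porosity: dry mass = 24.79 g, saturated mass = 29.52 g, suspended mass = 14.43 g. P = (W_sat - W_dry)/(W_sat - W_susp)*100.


P = (29.52 - 24.79) / (29.52 - 14.43) * 100 = 4.73 / 15.09 * 100 = 31.3%

31.3


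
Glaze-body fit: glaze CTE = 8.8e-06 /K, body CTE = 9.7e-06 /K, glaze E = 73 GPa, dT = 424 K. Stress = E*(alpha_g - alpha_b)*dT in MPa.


Stress = 73*1000*(8.8e-06 - 9.7e-06)*424 = -27.9 MPa

-27.9


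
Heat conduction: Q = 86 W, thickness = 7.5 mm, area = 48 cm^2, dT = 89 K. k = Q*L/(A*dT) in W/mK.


k = 86*7.5/1000/(48/10000*89) = 1.51 W/mK

1.51


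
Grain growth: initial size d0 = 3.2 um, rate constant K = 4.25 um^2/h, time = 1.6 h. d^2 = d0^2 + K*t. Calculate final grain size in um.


d^2 = 3.2^2 + 4.25*1.6 = 17.04
d = sqrt(17.04) = 4.13 um

4.13


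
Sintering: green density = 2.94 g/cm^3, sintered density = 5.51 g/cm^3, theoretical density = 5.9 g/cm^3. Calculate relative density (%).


Relative = 5.51 / 5.9 * 100 = 93.4%

93.4


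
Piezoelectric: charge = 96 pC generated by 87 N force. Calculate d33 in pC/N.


d33 = 96 / 87 = 1.1 pC/N

1.1


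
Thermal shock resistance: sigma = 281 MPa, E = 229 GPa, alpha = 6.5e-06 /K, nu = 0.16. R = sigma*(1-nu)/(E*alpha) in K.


R = 281*(1-0.16)/(229*1000*6.5e-06) = 159 K

159


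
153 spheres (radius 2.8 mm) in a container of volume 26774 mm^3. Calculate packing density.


V_sphere = 4/3*pi*2.8^3 = 91.9523 mm^3
Total V = 153*91.9523 = 14068.7019 mm^3
PD = 14068.7019 / 26774 = 0.525

0.525


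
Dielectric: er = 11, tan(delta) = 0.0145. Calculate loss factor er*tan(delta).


Loss = 11 * 0.0145 = 0.16

0.16


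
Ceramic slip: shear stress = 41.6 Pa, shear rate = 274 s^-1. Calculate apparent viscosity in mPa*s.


eta = tau/gamma * 1000 = 41.6/274 * 1000 = 151.8 mPa*s

151.8


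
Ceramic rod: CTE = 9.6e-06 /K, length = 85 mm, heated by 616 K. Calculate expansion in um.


dL = 9.6e-06 * 85 * 616 * 1000 = 502.656 um

502.656


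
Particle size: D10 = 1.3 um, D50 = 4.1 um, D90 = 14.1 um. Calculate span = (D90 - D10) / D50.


Span = (14.1 - 1.3) / 4.1 = 12.8 / 4.1 = 3.122

3.122


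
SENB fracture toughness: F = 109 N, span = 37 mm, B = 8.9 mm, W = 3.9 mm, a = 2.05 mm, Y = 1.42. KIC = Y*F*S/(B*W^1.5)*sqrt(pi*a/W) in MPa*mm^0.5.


KIC = 1.42*109*37/(8.9*3.9^1.5)*sqrt(pi*2.05/3.9) = 107.36

107.36


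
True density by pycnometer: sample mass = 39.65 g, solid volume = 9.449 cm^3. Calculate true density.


TD = 39.65 / 9.449 = 4.196 g/cm^3

4.196


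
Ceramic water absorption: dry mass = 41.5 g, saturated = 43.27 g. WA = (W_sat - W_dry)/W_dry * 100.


WA = (43.27 - 41.5) / 41.5 * 100 = 4.27%

4.27


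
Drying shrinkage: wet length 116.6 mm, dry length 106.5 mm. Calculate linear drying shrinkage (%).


DS = (116.6 - 106.5) / 116.6 * 100 = 8.66%

8.66


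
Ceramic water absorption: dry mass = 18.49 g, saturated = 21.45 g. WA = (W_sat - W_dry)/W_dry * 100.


WA = (21.45 - 18.49) / 18.49 * 100 = 16.01%

16.01


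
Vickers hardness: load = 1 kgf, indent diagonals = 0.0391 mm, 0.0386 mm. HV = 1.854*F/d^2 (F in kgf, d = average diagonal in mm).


d_avg = (0.0391+0.0386)/2 = 0.03885 mm
HV = 1.854*1/0.03885^2 = 1228

1228


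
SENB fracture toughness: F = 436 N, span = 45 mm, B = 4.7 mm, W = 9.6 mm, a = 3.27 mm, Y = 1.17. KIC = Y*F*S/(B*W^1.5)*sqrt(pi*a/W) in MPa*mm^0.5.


KIC = 1.17*436*45/(4.7*9.6^1.5)*sqrt(pi*3.27/9.6) = 169.86

169.86


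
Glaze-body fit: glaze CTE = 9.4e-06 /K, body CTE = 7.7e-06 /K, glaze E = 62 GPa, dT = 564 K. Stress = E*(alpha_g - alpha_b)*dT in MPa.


Stress = 62*1000*(9.4e-06 - 7.7e-06)*564 = 59.4 MPa

59.4


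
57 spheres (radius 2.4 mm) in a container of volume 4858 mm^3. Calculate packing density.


V_sphere = 4/3*pi*2.4^3 = 57.9058 mm^3
Total V = 57*57.9058 = 3300.6306 mm^3
PD = 3300.6306 / 4858 = 0.679

0.679


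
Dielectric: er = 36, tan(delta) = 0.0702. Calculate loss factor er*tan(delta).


Loss = 36 * 0.0702 = 2.527

2.527


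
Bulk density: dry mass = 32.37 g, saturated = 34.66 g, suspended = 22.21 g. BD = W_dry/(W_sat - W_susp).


BD = 32.37 / (34.66 - 22.21) = 32.37 / 12.45 = 2.6 g/cm^3

2.6


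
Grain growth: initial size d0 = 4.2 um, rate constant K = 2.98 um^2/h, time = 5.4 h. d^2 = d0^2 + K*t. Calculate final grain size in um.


d^2 = 4.2^2 + 2.98*5.4 = 33.732
d = sqrt(33.732) = 5.81 um

5.81


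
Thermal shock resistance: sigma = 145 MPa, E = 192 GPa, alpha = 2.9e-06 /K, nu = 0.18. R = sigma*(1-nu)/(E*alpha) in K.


R = 145*(1-0.18)/(192*1000*2.9e-06) = 214 K

214


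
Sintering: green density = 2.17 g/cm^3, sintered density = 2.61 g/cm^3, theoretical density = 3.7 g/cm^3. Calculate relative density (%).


Relative = 2.61 / 3.7 * 100 = 70.5%

70.5


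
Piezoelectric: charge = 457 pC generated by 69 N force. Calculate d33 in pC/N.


d33 = 457 / 69 = 6.6 pC/N

6.6


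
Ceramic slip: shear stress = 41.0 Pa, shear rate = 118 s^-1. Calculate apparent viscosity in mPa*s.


eta = tau/gamma * 1000 = 41.0/118 * 1000 = 347.5 mPa*s

347.5


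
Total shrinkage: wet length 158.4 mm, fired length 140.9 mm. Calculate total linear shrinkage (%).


TS = (158.4 - 140.9) / 158.4 * 100 = 11.05%

11.05


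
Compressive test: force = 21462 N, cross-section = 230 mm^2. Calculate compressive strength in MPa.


CS = 21462 / 230 = 93.3 MPa

93.3


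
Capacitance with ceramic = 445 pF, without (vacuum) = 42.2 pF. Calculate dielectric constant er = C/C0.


er = 445 / 42.2 = 10.55

10.55


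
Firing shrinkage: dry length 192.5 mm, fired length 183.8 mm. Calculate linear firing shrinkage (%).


FS = (192.5 - 183.8) / 192.5 * 100 = 4.52%

4.52


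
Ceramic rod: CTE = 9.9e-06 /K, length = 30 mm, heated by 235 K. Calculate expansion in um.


dL = 9.9e-06 * 30 * 235 * 1000 = 69.795 um

69.795


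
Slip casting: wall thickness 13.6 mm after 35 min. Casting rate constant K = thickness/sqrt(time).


K = 13.6 / sqrt(35) = 13.6 / 5.9161 = 2.299 mm/min^0.5

2.299


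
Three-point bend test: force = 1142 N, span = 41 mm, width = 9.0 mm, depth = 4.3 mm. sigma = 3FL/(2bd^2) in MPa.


sigma = 3*1142*41/(2*9.0*4.3^2) = 422.0 MPa

422.0


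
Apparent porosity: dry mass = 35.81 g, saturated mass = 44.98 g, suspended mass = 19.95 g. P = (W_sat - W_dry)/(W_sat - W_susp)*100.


P = (44.98 - 35.81) / (44.98 - 19.95) * 100 = 9.17 / 25.03 * 100 = 36.6%

36.6


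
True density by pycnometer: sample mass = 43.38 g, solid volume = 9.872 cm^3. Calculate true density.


TD = 43.38 / 9.872 = 4.394 g/cm^3

4.394


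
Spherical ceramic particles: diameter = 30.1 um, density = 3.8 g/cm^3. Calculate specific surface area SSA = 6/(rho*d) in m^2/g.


SSA = 6 / (3.8 * 30.1) = 0.052 m^2/g

0.052


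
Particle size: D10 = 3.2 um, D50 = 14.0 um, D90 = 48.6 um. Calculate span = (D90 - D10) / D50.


Span = (48.6 - 3.2) / 14.0 = 45.4 / 14.0 = 3.243

3.243
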